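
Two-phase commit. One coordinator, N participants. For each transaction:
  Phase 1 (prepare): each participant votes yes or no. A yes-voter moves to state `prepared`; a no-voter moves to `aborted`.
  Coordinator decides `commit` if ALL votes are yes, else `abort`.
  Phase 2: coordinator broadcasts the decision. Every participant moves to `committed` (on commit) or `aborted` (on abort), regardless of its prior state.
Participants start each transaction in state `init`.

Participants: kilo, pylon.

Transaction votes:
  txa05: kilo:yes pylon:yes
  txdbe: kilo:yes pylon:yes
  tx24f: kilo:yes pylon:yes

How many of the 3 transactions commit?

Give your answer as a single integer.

Answer: 3

Derivation:
txa05: all yes -> commit (commits=1)
txdbe: all yes -> commit (commits=2)
tx24f: all yes -> commit (commits=3)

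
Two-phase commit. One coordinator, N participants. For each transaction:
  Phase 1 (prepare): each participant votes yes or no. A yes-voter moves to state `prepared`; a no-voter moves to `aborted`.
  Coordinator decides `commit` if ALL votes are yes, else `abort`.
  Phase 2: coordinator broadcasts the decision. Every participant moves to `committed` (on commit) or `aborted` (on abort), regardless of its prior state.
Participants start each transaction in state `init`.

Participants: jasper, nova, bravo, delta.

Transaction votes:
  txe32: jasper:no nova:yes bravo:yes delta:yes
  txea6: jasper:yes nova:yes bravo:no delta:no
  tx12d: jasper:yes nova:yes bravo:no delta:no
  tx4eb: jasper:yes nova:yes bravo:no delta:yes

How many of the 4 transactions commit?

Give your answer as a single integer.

Answer: 0

Derivation:
txe32: no from jasper -> abort (commits=0)
txea6: no from bravo, delta -> abort (commits=0)
tx12d: no from bravo, delta -> abort (commits=0)
tx4eb: no from bravo -> abort (commits=0)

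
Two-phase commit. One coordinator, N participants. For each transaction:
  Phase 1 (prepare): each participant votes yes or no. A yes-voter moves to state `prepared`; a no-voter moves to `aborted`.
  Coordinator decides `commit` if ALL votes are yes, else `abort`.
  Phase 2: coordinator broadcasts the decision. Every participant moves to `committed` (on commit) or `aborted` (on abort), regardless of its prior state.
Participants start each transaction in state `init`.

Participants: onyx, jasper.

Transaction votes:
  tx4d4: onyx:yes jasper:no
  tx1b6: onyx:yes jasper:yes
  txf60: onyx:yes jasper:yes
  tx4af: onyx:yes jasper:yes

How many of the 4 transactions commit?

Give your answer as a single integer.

Answer: 3

Derivation:
tx4d4: no from jasper -> abort (commits=0)
tx1b6: all yes -> commit (commits=1)
txf60: all yes -> commit (commits=2)
tx4af: all yes -> commit (commits=3)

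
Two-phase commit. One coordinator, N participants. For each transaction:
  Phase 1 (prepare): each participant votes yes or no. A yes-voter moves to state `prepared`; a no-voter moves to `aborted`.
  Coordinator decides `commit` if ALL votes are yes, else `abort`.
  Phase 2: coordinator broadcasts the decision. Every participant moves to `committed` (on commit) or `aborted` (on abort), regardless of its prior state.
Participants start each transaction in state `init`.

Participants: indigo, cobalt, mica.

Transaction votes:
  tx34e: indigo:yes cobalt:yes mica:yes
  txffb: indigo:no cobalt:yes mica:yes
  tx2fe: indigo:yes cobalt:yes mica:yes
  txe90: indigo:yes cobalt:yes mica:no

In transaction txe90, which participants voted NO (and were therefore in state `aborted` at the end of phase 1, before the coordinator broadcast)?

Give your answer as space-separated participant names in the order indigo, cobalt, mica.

Txn txe90 phase 1: indigo yes -> prepared; cobalt yes -> prepared; mica no -> aborted

Answer: mica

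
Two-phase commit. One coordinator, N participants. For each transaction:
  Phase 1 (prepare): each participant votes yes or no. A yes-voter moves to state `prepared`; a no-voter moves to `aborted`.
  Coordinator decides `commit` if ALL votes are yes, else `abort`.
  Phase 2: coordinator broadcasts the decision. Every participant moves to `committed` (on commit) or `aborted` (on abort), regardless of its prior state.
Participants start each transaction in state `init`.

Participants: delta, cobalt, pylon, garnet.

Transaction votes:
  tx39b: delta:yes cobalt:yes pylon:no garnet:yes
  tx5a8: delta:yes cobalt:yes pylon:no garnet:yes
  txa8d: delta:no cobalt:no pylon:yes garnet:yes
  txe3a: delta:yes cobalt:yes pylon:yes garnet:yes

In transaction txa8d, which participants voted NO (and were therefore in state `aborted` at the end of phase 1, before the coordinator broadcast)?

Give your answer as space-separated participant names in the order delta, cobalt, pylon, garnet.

Answer: delta cobalt

Derivation:
Txn txa8d phase 1: delta no -> aborted; cobalt no -> aborted; pylon yes -> prepared; garnet yes -> prepared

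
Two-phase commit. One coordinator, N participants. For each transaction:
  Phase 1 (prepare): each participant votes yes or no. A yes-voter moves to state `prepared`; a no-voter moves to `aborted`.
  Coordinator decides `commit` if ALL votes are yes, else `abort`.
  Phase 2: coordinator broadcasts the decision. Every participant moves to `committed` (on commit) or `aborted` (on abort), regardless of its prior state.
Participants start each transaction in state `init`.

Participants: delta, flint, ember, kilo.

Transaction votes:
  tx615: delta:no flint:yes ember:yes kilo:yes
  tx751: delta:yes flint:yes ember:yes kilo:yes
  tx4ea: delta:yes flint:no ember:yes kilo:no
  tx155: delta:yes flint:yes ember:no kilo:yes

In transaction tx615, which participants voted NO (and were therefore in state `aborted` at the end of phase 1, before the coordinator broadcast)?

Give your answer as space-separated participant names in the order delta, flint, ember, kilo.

Txn tx615 phase 1: delta no -> aborted; flint yes -> prepared; ember yes -> prepared; kilo yes -> prepared

Answer: delta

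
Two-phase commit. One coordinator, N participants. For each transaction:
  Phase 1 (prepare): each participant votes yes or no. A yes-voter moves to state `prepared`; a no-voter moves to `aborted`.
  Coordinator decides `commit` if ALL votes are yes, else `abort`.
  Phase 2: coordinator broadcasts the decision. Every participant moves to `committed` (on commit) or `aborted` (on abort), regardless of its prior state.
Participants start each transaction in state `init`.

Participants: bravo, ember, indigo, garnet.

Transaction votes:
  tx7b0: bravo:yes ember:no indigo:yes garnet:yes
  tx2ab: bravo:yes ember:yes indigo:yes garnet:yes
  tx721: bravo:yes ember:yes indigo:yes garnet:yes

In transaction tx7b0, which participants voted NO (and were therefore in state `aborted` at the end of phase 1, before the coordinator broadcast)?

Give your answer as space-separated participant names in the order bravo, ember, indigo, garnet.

Answer: ember

Derivation:
Txn tx7b0 phase 1: bravo yes -> prepared; ember no -> aborted; indigo yes -> prepared; garnet yes -> prepared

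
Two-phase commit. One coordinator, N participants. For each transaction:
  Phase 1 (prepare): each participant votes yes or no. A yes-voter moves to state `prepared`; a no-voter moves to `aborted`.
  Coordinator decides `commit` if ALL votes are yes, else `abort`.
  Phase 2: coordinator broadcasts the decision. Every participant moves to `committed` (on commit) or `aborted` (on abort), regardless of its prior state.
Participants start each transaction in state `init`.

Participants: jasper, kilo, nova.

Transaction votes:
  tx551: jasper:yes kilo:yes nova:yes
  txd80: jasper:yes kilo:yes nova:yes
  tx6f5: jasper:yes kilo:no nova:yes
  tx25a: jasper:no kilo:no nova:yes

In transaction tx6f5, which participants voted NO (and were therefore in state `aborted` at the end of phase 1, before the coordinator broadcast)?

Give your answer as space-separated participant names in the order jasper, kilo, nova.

Answer: kilo

Derivation:
Txn tx6f5 phase 1: jasper yes -> prepared; kilo no -> aborted; nova yes -> prepared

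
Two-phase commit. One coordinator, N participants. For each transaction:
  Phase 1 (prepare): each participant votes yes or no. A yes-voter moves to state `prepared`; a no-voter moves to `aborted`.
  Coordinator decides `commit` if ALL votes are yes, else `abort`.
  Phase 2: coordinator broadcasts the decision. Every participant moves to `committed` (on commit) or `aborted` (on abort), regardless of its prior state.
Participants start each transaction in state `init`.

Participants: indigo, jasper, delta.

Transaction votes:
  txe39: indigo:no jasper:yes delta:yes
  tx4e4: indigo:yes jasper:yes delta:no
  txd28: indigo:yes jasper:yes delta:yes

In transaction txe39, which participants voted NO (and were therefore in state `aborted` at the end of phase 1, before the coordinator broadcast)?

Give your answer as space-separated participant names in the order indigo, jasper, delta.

Txn txe39 phase 1: indigo no -> aborted; jasper yes -> prepared; delta yes -> prepared

Answer: indigo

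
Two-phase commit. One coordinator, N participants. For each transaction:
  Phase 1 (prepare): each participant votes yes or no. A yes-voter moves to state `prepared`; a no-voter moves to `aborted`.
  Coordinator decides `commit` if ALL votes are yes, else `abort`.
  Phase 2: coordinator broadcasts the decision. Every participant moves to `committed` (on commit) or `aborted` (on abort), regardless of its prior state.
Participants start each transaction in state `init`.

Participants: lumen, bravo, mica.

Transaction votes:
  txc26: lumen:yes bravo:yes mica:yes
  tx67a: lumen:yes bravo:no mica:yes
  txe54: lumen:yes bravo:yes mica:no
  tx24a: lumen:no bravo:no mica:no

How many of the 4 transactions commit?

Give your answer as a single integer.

Answer: 1

Derivation:
txc26: all yes -> commit (commits=1)
tx67a: no from bravo -> abort (commits=1)
txe54: no from mica -> abort (commits=1)
tx24a: no from lumen, bravo, mica -> abort (commits=1)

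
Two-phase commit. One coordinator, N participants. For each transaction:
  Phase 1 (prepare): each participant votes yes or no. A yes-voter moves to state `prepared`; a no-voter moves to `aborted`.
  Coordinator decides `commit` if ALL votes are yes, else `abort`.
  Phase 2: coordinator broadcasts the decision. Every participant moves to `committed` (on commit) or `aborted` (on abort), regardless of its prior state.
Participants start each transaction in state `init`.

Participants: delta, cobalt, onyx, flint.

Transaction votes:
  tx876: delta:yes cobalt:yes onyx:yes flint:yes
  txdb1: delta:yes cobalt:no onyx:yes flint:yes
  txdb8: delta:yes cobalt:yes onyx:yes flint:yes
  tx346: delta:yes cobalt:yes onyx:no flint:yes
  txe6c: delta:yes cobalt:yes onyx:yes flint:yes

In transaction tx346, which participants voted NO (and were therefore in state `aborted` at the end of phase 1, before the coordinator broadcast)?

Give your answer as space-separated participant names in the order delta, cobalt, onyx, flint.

Txn tx346 phase 1: delta yes -> prepared; cobalt yes -> prepared; onyx no -> aborted; flint yes -> prepared

Answer: onyx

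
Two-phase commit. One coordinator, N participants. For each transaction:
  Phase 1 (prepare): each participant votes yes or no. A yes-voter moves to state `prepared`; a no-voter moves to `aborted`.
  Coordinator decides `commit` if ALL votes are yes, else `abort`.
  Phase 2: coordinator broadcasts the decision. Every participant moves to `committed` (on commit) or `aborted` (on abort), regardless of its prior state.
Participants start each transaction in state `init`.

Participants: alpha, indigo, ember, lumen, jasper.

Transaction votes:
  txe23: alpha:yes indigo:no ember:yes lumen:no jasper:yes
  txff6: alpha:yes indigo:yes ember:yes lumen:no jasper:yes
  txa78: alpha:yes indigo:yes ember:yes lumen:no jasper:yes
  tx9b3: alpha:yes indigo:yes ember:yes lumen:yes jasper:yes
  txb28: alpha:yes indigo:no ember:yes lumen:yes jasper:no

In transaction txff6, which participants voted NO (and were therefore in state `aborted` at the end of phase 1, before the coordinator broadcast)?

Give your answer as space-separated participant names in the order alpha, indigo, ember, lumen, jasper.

Answer: lumen

Derivation:
Txn txff6 phase 1: alpha yes -> prepared; indigo yes -> prepared; ember yes -> prepared; lumen no -> aborted; jasper yes -> prepared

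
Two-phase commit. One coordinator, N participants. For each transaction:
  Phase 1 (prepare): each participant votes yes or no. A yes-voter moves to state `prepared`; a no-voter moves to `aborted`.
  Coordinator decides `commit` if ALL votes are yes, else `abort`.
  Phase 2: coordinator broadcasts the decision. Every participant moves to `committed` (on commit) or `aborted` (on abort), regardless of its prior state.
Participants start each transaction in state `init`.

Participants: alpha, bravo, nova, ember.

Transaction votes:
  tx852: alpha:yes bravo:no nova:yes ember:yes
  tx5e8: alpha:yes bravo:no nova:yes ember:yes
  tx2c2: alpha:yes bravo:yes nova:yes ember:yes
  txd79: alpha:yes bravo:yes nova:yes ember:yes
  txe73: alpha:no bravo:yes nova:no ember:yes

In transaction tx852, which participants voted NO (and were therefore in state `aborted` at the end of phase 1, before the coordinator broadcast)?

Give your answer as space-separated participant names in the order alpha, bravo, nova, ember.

Answer: bravo

Derivation:
Txn tx852 phase 1: alpha yes -> prepared; bravo no -> aborted; nova yes -> prepared; ember yes -> prepared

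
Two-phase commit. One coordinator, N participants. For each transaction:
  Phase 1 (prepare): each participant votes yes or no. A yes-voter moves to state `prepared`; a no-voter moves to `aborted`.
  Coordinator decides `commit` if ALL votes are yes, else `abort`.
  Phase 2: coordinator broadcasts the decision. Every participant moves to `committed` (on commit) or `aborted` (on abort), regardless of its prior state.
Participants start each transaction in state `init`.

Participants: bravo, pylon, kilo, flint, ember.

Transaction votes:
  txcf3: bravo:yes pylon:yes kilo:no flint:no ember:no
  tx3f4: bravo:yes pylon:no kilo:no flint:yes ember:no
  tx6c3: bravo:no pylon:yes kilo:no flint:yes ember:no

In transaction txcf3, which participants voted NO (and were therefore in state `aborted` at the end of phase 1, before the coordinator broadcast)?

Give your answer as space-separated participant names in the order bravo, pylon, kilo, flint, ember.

Answer: kilo flint ember

Derivation:
Txn txcf3 phase 1: bravo yes -> prepared; pylon yes -> prepared; kilo no -> aborted; flint no -> aborted; ember no -> aborted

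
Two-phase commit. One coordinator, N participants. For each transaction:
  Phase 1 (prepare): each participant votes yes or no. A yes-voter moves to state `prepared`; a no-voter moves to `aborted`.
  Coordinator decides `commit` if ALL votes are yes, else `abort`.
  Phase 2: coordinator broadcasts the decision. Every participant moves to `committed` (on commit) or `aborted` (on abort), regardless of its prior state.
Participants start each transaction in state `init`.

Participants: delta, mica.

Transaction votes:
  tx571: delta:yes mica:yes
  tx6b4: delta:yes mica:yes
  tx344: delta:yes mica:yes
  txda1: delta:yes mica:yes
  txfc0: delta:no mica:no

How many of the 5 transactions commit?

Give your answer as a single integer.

Answer: 4

Derivation:
tx571: all yes -> commit (commits=1)
tx6b4: all yes -> commit (commits=2)
tx344: all yes -> commit (commits=3)
txda1: all yes -> commit (commits=4)
txfc0: no from delta, mica -> abort (commits=4)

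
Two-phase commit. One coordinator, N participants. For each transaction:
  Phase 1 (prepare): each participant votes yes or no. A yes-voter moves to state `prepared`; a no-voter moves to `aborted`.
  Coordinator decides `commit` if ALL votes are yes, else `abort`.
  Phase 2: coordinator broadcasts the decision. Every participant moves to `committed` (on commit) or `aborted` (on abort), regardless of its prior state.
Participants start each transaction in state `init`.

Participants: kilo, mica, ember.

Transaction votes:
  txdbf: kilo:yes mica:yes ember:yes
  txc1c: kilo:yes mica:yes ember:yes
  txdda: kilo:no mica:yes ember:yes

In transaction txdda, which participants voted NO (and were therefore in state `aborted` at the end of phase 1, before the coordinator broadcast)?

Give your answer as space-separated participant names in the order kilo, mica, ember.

Answer: kilo

Derivation:
Txn txdda phase 1: kilo no -> aborted; mica yes -> prepared; ember yes -> prepared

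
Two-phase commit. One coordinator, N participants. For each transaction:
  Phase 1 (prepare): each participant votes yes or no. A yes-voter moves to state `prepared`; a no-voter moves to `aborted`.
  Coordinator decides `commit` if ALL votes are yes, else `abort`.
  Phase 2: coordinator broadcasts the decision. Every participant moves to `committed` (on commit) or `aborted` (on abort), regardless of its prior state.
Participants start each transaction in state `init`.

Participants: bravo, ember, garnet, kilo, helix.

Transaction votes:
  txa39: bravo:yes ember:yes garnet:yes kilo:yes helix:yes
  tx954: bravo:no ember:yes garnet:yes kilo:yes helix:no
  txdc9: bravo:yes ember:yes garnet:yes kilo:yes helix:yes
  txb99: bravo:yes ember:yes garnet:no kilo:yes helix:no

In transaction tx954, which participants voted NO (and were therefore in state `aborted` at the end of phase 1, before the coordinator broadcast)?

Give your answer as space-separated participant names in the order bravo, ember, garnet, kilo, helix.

Txn tx954 phase 1: bravo no -> aborted; ember yes -> prepared; garnet yes -> prepared; kilo yes -> prepared; helix no -> aborted

Answer: bravo helix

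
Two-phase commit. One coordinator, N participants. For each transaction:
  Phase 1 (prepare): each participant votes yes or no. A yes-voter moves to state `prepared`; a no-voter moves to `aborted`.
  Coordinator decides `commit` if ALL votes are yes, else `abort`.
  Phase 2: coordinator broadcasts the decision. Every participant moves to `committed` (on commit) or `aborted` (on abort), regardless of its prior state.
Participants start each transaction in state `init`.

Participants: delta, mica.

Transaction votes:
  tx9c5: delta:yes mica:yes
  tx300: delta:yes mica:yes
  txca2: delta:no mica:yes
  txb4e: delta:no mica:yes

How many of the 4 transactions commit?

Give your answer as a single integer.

Answer: 2

Derivation:
tx9c5: all yes -> commit (commits=1)
tx300: all yes -> commit (commits=2)
txca2: no from delta -> abort (commits=2)
txb4e: no from delta -> abort (commits=2)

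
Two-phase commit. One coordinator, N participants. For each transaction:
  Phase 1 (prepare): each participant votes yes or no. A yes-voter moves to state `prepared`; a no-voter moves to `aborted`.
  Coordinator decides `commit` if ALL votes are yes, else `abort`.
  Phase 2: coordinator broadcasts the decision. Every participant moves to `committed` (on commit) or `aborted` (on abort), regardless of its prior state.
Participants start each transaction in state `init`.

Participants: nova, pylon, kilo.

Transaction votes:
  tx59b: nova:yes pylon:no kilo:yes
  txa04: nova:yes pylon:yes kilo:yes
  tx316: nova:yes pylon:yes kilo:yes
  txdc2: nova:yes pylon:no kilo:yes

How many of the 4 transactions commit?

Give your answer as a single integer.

tx59b: no from pylon -> abort (commits=0)
txa04: all yes -> commit (commits=1)
tx316: all yes -> commit (commits=2)
txdc2: no from pylon -> abort (commits=2)

Answer: 2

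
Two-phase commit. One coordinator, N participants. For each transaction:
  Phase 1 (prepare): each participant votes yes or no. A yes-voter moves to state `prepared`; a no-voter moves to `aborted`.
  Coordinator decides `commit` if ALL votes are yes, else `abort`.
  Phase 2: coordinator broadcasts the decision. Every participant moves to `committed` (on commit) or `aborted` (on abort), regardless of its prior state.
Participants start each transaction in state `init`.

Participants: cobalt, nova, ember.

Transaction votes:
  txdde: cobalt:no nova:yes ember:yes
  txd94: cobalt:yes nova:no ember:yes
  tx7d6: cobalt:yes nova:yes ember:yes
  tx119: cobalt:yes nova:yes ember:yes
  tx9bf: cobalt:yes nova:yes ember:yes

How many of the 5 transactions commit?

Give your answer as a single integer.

Answer: 3

Derivation:
txdde: no from cobalt -> abort (commits=0)
txd94: no from nova -> abort (commits=0)
tx7d6: all yes -> commit (commits=1)
tx119: all yes -> commit (commits=2)
tx9bf: all yes -> commit (commits=3)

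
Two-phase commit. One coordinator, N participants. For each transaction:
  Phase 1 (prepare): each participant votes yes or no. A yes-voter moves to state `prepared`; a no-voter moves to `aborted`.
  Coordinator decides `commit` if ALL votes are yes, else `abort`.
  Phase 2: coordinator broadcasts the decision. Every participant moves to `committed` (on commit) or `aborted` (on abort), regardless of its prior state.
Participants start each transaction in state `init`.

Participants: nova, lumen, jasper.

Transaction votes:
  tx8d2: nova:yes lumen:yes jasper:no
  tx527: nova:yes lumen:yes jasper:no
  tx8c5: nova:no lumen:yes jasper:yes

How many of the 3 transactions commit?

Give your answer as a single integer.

Answer: 0

Derivation:
tx8d2: no from jasper -> abort (commits=0)
tx527: no from jasper -> abort (commits=0)
tx8c5: no from nova -> abort (commits=0)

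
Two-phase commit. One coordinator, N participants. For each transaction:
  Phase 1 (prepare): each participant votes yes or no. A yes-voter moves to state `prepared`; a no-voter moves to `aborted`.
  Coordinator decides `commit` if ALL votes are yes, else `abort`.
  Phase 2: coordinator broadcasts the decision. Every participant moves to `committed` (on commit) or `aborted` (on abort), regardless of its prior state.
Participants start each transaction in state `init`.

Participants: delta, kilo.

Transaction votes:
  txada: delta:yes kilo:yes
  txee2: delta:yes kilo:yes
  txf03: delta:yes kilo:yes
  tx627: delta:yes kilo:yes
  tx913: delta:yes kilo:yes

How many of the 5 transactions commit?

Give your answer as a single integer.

txada: all yes -> commit (commits=1)
txee2: all yes -> commit (commits=2)
txf03: all yes -> commit (commits=3)
tx627: all yes -> commit (commits=4)
tx913: all yes -> commit (commits=5)

Answer: 5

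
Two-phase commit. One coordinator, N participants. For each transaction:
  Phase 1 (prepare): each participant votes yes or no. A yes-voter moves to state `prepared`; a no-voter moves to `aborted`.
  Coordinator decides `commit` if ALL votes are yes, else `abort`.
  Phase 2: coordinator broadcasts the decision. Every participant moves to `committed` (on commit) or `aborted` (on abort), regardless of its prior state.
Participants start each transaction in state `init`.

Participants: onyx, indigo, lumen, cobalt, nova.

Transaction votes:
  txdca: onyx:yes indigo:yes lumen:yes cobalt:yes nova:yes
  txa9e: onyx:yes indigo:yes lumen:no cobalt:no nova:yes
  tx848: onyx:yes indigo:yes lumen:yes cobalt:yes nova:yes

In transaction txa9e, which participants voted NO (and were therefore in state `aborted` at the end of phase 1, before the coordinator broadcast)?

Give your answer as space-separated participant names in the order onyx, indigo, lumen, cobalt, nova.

Txn txa9e phase 1: onyx yes -> prepared; indigo yes -> prepared; lumen no -> aborted; cobalt no -> aborted; nova yes -> prepared

Answer: lumen cobalt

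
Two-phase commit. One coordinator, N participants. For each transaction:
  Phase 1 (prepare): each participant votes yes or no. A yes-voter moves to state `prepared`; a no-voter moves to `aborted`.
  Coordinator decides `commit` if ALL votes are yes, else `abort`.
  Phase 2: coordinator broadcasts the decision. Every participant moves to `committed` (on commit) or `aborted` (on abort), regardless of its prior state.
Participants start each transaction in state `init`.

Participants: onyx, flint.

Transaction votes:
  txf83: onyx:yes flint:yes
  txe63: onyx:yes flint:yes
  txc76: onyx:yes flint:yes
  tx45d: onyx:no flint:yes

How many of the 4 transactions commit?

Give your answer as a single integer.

Answer: 3

Derivation:
txf83: all yes -> commit (commits=1)
txe63: all yes -> commit (commits=2)
txc76: all yes -> commit (commits=3)
tx45d: no from onyx -> abort (commits=3)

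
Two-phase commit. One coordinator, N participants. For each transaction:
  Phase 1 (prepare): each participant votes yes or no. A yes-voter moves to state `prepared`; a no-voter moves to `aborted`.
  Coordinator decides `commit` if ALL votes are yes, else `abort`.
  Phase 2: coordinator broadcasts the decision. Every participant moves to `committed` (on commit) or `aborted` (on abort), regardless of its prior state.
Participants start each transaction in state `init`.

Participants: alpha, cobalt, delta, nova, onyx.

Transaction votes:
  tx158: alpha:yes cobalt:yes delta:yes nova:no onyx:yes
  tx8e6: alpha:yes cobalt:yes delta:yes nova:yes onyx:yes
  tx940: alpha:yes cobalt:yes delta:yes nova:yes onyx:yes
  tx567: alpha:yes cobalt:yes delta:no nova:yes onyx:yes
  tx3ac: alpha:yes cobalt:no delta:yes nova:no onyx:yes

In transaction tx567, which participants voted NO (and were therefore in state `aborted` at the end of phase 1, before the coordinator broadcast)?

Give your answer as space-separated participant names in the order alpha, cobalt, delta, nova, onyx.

Answer: delta

Derivation:
Txn tx567 phase 1: alpha yes -> prepared; cobalt yes -> prepared; delta no -> aborted; nova yes -> prepared; onyx yes -> prepared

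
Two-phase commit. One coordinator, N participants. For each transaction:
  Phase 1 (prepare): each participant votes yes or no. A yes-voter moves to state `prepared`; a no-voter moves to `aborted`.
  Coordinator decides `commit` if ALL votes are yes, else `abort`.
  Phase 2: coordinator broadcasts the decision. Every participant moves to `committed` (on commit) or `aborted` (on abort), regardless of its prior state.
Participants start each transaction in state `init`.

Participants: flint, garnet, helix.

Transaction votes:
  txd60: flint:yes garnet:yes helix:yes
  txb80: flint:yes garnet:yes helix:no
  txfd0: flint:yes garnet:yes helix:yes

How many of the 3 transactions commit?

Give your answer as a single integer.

Answer: 2

Derivation:
txd60: all yes -> commit (commits=1)
txb80: no from helix -> abort (commits=1)
txfd0: all yes -> commit (commits=2)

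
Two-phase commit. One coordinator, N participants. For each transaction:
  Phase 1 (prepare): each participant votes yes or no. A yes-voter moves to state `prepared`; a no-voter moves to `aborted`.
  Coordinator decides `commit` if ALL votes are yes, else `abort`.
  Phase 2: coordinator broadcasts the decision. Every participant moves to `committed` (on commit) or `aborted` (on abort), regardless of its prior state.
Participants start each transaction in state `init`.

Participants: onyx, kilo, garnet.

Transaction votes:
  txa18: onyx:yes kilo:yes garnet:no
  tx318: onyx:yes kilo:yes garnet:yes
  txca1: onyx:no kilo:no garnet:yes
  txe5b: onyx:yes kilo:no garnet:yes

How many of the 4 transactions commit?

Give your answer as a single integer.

Answer: 1

Derivation:
txa18: no from garnet -> abort (commits=0)
tx318: all yes -> commit (commits=1)
txca1: no from onyx, kilo -> abort (commits=1)
txe5b: no from kilo -> abort (commits=1)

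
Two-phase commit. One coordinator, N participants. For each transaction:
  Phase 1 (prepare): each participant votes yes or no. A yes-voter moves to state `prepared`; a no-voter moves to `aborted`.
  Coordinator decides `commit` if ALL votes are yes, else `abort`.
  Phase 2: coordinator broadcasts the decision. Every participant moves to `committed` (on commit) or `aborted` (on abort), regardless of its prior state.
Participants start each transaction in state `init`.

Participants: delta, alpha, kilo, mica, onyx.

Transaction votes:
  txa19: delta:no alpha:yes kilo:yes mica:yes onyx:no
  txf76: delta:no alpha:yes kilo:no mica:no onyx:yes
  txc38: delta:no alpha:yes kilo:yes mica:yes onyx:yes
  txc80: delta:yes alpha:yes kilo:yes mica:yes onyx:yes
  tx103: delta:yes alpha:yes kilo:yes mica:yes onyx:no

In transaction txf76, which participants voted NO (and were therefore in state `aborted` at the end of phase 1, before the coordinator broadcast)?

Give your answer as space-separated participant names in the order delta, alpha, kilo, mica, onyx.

Txn txf76 phase 1: delta no -> aborted; alpha yes -> prepared; kilo no -> aborted; mica no -> aborted; onyx yes -> prepared

Answer: delta kilo mica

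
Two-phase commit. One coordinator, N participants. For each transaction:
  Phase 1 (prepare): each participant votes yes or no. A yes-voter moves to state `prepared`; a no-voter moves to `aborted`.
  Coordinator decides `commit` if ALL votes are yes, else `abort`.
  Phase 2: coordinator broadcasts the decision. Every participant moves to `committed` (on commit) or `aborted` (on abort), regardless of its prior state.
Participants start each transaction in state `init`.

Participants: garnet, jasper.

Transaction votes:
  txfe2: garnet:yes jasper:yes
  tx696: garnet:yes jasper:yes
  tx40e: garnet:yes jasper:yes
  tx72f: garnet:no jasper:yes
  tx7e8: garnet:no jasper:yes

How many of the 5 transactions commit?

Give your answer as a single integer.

Answer: 3

Derivation:
txfe2: all yes -> commit (commits=1)
tx696: all yes -> commit (commits=2)
tx40e: all yes -> commit (commits=3)
tx72f: no from garnet -> abort (commits=3)
tx7e8: no from garnet -> abort (commits=3)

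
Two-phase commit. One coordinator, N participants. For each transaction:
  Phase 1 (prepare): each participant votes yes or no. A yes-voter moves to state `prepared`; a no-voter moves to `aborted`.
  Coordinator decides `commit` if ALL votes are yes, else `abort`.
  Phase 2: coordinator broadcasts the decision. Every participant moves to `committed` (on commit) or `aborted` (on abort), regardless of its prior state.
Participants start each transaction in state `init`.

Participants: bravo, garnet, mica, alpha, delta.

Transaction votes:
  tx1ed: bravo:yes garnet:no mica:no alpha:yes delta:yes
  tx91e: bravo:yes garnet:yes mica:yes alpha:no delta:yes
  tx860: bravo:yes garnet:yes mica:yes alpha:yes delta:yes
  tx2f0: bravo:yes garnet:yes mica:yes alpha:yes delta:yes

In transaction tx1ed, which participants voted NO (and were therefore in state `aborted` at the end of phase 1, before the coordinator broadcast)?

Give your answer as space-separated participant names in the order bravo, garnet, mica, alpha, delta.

Answer: garnet mica

Derivation:
Txn tx1ed phase 1: bravo yes -> prepared; garnet no -> aborted; mica no -> aborted; alpha yes -> prepared; delta yes -> prepared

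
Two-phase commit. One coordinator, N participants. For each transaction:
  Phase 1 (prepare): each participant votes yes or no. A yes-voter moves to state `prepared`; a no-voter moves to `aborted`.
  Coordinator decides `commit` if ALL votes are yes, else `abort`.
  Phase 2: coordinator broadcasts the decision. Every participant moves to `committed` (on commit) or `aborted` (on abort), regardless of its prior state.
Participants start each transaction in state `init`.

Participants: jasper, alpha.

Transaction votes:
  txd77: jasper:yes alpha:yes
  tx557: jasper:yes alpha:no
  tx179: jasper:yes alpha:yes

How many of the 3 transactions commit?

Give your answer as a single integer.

txd77: all yes -> commit (commits=1)
tx557: no from alpha -> abort (commits=1)
tx179: all yes -> commit (commits=2)

Answer: 2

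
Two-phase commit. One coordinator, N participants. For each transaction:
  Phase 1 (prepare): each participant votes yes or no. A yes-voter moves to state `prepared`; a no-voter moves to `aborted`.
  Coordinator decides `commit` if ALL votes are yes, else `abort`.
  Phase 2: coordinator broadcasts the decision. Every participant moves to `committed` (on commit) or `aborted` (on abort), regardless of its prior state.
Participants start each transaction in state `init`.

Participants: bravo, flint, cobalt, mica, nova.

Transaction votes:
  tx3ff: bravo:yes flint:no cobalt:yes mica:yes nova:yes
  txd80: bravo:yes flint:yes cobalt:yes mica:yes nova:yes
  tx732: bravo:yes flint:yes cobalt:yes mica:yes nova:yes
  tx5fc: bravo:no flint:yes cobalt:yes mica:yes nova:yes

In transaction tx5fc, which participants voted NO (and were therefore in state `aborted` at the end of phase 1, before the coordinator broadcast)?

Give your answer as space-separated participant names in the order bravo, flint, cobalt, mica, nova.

Txn tx5fc phase 1: bravo no -> aborted; flint yes -> prepared; cobalt yes -> prepared; mica yes -> prepared; nova yes -> prepared

Answer: bravo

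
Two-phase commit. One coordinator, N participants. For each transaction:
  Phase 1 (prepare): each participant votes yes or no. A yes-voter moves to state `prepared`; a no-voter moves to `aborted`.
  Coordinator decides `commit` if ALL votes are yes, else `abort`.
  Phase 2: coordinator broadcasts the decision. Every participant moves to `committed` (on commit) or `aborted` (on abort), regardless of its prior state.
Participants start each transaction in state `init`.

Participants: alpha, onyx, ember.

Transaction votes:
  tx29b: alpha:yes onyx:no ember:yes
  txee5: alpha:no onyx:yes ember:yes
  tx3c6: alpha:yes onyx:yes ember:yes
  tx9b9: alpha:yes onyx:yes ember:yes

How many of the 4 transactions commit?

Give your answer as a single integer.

tx29b: no from onyx -> abort (commits=0)
txee5: no from alpha -> abort (commits=0)
tx3c6: all yes -> commit (commits=1)
tx9b9: all yes -> commit (commits=2)

Answer: 2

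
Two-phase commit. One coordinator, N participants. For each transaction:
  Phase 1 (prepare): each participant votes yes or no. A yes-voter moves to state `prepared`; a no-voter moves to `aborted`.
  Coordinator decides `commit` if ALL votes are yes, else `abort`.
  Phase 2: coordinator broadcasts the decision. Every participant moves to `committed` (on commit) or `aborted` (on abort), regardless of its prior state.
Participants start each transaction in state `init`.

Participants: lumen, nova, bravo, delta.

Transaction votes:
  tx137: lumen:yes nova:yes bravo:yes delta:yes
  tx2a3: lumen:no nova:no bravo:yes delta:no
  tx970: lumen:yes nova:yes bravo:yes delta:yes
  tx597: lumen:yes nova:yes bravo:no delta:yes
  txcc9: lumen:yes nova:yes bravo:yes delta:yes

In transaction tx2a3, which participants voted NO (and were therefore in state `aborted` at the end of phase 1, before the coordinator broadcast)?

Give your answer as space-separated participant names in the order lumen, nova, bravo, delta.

Txn tx2a3 phase 1: lumen no -> aborted; nova no -> aborted; bravo yes -> prepared; delta no -> aborted

Answer: lumen nova delta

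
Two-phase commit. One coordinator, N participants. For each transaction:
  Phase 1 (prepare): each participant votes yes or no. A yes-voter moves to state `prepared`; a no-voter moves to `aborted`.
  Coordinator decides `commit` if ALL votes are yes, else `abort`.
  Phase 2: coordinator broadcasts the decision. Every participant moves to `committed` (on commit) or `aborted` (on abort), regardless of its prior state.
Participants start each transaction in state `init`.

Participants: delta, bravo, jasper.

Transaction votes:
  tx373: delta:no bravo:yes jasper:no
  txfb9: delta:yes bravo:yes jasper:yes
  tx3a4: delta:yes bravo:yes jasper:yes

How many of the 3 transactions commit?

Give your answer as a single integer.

tx373: no from delta, jasper -> abort (commits=0)
txfb9: all yes -> commit (commits=1)
tx3a4: all yes -> commit (commits=2)

Answer: 2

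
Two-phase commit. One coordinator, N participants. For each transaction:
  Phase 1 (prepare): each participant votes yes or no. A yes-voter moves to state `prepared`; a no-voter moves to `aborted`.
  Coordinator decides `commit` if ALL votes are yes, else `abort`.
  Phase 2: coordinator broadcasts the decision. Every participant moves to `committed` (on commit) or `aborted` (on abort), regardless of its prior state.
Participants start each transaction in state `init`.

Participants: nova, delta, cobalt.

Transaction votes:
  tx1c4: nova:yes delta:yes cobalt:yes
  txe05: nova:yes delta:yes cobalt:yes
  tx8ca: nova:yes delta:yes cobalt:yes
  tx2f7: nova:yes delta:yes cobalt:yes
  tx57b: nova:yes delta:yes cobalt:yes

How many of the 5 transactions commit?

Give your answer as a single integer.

tx1c4: all yes -> commit (commits=1)
txe05: all yes -> commit (commits=2)
tx8ca: all yes -> commit (commits=3)
tx2f7: all yes -> commit (commits=4)
tx57b: all yes -> commit (commits=5)

Answer: 5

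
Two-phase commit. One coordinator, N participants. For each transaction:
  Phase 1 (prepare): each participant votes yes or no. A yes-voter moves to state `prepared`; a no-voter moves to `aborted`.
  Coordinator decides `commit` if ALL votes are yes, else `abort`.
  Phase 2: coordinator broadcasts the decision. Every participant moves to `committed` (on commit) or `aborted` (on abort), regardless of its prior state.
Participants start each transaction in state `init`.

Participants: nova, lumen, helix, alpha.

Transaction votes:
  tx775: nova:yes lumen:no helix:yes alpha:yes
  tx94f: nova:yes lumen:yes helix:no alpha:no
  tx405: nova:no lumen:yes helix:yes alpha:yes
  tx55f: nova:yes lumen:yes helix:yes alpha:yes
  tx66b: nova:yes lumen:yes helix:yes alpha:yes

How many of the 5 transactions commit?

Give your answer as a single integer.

tx775: no from lumen -> abort (commits=0)
tx94f: no from helix, alpha -> abort (commits=0)
tx405: no from nova -> abort (commits=0)
tx55f: all yes -> commit (commits=1)
tx66b: all yes -> commit (commits=2)

Answer: 2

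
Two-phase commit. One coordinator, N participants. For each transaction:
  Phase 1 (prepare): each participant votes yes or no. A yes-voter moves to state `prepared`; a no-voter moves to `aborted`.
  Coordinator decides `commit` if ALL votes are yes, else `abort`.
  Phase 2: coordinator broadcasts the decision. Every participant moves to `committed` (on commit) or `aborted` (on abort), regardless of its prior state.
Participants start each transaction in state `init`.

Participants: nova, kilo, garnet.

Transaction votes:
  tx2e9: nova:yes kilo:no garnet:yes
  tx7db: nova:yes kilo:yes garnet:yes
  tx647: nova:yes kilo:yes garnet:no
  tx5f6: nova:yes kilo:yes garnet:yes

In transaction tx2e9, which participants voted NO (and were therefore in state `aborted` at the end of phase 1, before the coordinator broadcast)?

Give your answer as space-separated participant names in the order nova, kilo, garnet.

Answer: kilo

Derivation:
Txn tx2e9 phase 1: nova yes -> prepared; kilo no -> aborted; garnet yes -> prepared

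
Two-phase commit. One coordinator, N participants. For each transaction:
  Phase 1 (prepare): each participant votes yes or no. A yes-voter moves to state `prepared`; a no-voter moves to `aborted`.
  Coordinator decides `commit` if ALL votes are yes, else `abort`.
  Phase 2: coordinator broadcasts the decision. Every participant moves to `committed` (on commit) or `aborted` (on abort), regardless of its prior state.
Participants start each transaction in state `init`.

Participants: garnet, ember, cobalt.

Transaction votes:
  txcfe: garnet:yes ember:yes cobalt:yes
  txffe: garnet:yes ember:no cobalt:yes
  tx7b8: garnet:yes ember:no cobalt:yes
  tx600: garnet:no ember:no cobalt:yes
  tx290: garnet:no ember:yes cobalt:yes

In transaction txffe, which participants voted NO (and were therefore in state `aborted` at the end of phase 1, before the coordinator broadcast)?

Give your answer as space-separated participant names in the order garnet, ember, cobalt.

Answer: ember

Derivation:
Txn txffe phase 1: garnet yes -> prepared; ember no -> aborted; cobalt yes -> prepared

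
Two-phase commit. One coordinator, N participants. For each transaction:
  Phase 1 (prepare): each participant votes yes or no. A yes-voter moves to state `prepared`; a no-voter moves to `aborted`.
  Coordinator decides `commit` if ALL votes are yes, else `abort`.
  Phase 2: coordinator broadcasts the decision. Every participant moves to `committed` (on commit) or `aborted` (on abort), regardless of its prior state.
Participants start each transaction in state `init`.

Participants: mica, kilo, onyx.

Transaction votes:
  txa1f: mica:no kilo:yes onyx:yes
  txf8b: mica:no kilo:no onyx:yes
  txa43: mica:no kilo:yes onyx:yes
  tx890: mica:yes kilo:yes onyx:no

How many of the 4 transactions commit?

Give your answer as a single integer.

Answer: 0

Derivation:
txa1f: no from mica -> abort (commits=0)
txf8b: no from mica, kilo -> abort (commits=0)
txa43: no from mica -> abort (commits=0)
tx890: no from onyx -> abort (commits=0)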